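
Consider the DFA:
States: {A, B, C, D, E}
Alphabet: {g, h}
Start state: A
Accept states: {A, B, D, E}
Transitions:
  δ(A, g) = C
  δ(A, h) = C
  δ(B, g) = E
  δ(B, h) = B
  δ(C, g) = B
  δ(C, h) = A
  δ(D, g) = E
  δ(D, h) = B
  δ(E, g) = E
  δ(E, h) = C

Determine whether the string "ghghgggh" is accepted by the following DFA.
Processing string "ghghgggh":
  A --g--> C
  C --h--> A
  A --g--> C
  C --h--> A
  A --g--> C
  C --g--> B
  B --g--> E
  E --h--> C
Final state: C
Accept states: {A, B, D, E}
No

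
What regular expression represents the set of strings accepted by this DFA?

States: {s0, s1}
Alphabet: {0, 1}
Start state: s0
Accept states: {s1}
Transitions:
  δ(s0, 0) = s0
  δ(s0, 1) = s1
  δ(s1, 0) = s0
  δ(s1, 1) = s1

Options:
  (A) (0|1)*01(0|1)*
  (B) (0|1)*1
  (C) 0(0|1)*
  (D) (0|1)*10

Check each option against the DFA on short strings; one disagreement eliminates an option:
  (A) (0|1)*01(0|1)*: on '1' the DFA goes s0 → s1 and accepts (s1 ∈ Accept), but the regex does not match it → eliminate
  (B) (0|1)*1: agrees with the DFA on every string of length ≤ 6
  (C) 0(0|1)*: on '0' the DFA goes s0 → s0 and rejects (s0 ∉ Accept), but the regex matches it → eliminate
  (D) (0|1)*10: on '1' the DFA goes s0 → s1 and accepts (s1 ∈ Accept), but the regex does not match it → eliminate
Only (B) is consistent with the DFA.
(B) (0|1)*1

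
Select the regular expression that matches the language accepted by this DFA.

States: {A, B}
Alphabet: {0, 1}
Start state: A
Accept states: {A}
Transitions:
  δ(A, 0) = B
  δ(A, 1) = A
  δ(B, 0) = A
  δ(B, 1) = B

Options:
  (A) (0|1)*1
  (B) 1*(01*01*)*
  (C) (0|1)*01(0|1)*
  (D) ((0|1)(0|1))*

Check each option against the DFA on short strings; one disagreement eliminates an option:
  (A) (0|1)*1: on ε the DFA stays in A and accepts (A ∈ Accept), but the regex does not match it → eliminate
  (B) 1*(01*01*)*: agrees with the DFA on every string of length ≤ 6
  (C) (0|1)*01(0|1)*: on ε the DFA stays in A and accepts (A ∈ Accept), but the regex does not match it → eliminate
  (D) ((0|1)(0|1))*: on '1' the DFA goes A → A and accepts (A ∈ Accept), but the regex does not match it → eliminate
Only (B) is consistent with the DFA.
(B) 1*(01*01*)*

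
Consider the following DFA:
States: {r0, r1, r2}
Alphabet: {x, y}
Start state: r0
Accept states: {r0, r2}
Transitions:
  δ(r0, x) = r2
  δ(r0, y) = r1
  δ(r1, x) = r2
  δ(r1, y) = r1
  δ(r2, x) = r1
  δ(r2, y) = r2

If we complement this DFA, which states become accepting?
Complement accept states = All states \ Original accept states
= {r0, r1, r2} \ {r0, r2}
{r1}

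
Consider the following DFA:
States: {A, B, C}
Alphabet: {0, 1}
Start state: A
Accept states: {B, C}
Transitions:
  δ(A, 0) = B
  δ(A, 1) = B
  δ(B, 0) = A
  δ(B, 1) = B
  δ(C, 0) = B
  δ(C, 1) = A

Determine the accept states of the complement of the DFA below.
Complement accept states = All states \ Original accept states
= {A, B, C} \ {B, C}
{A}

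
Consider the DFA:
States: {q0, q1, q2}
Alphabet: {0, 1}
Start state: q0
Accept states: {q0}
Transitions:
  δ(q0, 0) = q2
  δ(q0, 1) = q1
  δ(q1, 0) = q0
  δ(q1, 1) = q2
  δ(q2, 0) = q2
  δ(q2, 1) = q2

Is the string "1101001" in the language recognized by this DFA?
Processing string "1101001":
  q0 --1--> q1
  q1 --1--> q2
  q2 --0--> q2
  q2 --1--> q2
  q2 --0--> q2
  q2 --0--> q2
  q2 --1--> q2
Final state: q2
Accept states: {q0}
No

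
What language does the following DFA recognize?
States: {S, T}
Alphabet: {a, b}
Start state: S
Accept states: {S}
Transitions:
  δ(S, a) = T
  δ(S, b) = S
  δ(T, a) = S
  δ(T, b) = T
Testing a few strings:
  'aa' → accept
  'bab' → reject
  'a' → reject
  'ab' → reject
State roles: S=even number of a's so far; T=odd number of a's so far
All strings over {a,b} with an even number of a's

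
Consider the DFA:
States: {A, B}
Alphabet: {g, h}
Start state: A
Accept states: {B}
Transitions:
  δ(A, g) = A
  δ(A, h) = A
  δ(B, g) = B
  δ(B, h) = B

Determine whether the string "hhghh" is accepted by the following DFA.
Processing string "hhghh":
  A --h--> A
  A --h--> A
  A --g--> A
  A --h--> A
  A --h--> A
Final state: A
Accept states: {B}
No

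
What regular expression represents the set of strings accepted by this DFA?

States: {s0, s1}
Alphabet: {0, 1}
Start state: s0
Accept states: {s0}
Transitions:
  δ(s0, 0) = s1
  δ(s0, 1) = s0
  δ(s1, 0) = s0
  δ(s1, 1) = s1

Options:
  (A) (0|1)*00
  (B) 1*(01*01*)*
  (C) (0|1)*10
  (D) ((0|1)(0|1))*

Check each option against the DFA on short strings; one disagreement eliminates an option:
  (A) (0|1)*00: on ε the DFA stays in s0 and accepts (s0 ∈ Accept), but the regex does not match it → eliminate
  (B) 1*(01*01*)*: agrees with the DFA on every string of length ≤ 6
  (C) (0|1)*10: on ε the DFA stays in s0 and accepts (s0 ∈ Accept), but the regex does not match it → eliminate
  (D) ((0|1)(0|1))*: on '1' the DFA goes s0 → s0 and accepts (s0 ∈ Accept), but the regex does not match it → eliminate
Only (B) is consistent with the DFA.
(B) 1*(01*01*)*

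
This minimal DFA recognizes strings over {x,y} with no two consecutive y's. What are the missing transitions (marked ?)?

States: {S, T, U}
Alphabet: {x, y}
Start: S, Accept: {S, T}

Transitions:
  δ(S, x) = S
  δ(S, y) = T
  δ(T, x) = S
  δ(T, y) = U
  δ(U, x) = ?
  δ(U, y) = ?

From the language and accept set, identify what each state tracks — S: last symbol not y (ok); T: last symbol y (ok); U: saw yy (dead).
Each missing δ(q, a) is the state matching the new tracked value after reading a.
δ(U, x) = U; δ(U, y) = U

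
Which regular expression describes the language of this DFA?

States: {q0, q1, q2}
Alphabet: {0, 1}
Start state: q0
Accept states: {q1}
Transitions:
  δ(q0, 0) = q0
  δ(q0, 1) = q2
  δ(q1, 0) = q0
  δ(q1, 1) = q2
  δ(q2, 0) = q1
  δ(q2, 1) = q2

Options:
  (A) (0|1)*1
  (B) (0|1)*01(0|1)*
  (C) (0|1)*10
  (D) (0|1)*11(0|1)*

Check each option against the DFA on short strings; one disagreement eliminates an option:
  (A) (0|1)*1: on '1' the DFA goes q0 → q2 and rejects (q2 ∉ Accept), but the regex matches it → eliminate
  (B) (0|1)*01(0|1)*: on '01' the DFA goes q0 → q0 → q2 and rejects (q2 ∉ Accept), but the regex matches it → eliminate
  (C) (0|1)*10: agrees with the DFA on every string of length ≤ 6
  (D) (0|1)*11(0|1)*: on '10' the DFA goes q0 → q2 → q1 and accepts (q1 ∈ Accept), but the regex does not match it → eliminate
Only (C) is consistent with the DFA.
(C) (0|1)*10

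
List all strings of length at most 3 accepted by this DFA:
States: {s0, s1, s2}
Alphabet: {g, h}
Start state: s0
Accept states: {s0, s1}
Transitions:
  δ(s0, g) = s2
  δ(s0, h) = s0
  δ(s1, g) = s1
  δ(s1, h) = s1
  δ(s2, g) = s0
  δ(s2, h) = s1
ε, h, gg, gh, hh, ggh, ghg, ghh, hgg, hgh, hhh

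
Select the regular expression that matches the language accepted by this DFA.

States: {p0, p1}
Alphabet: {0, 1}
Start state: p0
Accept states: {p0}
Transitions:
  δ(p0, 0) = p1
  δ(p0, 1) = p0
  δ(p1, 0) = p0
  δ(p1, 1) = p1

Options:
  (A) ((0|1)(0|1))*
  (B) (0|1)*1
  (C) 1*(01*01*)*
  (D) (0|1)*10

Check each option against the DFA on short strings; one disagreement eliminates an option:
  (A) ((0|1)(0|1))*: on '1' the DFA goes p0 → p0 and accepts (p0 ∈ Accept), but the regex does not match it → eliminate
  (B) (0|1)*1: on ε the DFA stays in p0 and accepts (p0 ∈ Accept), but the regex does not match it → eliminate
  (C) 1*(01*01*)*: agrees with the DFA on every string of length ≤ 6
  (D) (0|1)*10: on ε the DFA stays in p0 and accepts (p0 ∈ Accept), but the regex does not match it → eliminate
Only (C) is consistent with the DFA.
(C) 1*(01*01*)*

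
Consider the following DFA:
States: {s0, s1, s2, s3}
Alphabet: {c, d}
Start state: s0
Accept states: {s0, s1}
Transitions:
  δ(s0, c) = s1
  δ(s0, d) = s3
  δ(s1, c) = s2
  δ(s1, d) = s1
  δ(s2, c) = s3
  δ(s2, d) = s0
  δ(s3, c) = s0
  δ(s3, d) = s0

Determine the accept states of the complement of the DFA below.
Complement accept states = All states \ Original accept states
= {s0, s1, s2, s3} \ {s0, s1}
{s2, s3}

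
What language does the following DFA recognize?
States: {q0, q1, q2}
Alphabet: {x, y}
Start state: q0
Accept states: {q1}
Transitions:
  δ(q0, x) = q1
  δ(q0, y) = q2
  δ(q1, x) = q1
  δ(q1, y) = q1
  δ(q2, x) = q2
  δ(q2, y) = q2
Testing a few strings:
  'xx' → accept
  'yx' → reject
  'xyx' → accept
  'yyx' → reject
State roles: q0=no input read; q1=started with x; q2=started with y (dead)
All strings over {x,y} starting with x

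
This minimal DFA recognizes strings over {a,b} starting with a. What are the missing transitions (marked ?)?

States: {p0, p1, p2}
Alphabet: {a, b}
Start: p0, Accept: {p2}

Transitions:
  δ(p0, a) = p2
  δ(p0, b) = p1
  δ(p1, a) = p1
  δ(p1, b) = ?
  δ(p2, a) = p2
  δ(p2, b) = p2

From the language and accept set, identify what each state tracks — p0: no input read; p1: started with b (dead); p2: started with a.
Each missing δ(q, a) is the state matching the new tracked value after reading a.
δ(p1, b) = p1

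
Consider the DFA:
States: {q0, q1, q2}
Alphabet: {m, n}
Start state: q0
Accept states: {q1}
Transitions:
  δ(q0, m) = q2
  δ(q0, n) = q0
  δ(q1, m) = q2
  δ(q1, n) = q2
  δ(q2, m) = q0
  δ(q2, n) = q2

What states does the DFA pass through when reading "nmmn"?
read 'n': q0 → q0
  read 'm': q0 → q2
  read 'm': q2 → q0
  read 'n': q0 → q0
q0 -> q0 -> q2 -> q0 -> q0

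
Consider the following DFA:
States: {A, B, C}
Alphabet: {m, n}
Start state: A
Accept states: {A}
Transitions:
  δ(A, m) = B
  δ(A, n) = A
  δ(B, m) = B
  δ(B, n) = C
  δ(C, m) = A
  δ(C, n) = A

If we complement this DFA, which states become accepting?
Complement accept states = All states \ Original accept states
= {A, B, C} \ {A}
{B, C}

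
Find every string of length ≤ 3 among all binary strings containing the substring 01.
01, 001, 010, 011, 101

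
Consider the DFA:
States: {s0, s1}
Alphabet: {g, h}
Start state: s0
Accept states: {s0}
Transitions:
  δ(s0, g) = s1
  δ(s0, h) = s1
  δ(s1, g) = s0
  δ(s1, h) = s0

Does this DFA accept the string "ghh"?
Processing string "ghh":
  s0 --g--> s1
  s1 --h--> s0
  s0 --h--> s1
Final state: s1
Accept states: {s0}
No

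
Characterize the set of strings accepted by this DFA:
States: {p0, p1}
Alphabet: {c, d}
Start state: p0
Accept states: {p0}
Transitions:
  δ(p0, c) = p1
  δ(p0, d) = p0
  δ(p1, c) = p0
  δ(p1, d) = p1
Testing a few strings:
  'c' → reject
  'cdd' → reject
  'cc' → accept
  'ddc' → reject
State roles: p0=even number of c's so far; p1=odd number of c's so far
All strings over {c,d} with an even number of c's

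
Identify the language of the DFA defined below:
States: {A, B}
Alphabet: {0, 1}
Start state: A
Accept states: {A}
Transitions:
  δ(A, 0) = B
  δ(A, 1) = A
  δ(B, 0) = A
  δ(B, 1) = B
Testing a few strings:
  '110' → reject
  '1' → accept
  '0' → reject
  '01' → reject
State roles: A=even number of 0's so far; B=odd number of 0's so far
All binary strings with an even number of 0's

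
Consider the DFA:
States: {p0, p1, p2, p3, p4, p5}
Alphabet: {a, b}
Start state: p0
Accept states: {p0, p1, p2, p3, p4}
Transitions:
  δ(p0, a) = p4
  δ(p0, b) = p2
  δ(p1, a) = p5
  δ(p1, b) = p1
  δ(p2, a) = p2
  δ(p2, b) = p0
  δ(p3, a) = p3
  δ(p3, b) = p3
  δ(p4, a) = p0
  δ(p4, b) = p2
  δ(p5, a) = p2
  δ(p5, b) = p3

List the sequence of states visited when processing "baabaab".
read 'b': p0 → p2
  read 'a': p2 → p2
  read 'a': p2 → p2
  read 'b': p2 → p0
  read 'a': p0 → p4
  read 'a': p4 → p0
  read 'b': p0 → p2
p0 -> p2 -> p2 -> p2 -> p0 -> p4 -> p0 -> p2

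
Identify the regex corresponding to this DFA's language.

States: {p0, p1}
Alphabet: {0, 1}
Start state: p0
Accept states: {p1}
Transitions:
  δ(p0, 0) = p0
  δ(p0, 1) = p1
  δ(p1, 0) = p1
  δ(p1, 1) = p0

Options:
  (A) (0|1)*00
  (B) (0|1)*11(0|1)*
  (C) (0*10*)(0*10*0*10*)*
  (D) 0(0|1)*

Check each option against the DFA on short strings; one disagreement eliminates an option:
  (A) (0|1)*00: on '1' the DFA goes p0 → p1 and accepts (p1 ∈ Accept), but the regex does not match it → eliminate
  (B) (0|1)*11(0|1)*: on '1' the DFA goes p0 → p1 and accepts (p1 ∈ Accept), but the regex does not match it → eliminate
  (C) (0*10*)(0*10*0*10*)*: agrees with the DFA on every string of length ≤ 6
  (D) 0(0|1)*: on '0' the DFA goes p0 → p0 and rejects (p0 ∉ Accept), but the regex matches it → eliminate
Only (C) is consistent with the DFA.
(C) (0*10*)(0*10*0*10*)*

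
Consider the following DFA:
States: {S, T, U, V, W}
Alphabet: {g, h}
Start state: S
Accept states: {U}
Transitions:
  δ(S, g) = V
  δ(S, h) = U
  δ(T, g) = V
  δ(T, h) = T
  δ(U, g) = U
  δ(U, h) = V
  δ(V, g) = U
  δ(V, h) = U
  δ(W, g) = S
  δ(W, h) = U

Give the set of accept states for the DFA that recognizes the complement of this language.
Complement accept states = All states \ Original accept states
= {S, T, U, V, W} \ {U}
{S, T, V, W}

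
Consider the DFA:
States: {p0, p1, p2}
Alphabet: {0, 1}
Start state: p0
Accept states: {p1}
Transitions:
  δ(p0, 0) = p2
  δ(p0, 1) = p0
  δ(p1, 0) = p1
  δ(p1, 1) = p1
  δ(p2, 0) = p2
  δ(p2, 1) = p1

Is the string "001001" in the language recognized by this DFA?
Processing string "001001":
  p0 --0--> p2
  p2 --0--> p2
  p2 --1--> p1
  p1 --0--> p1
  p1 --0--> p1
  p1 --1--> p1
Final state: p1
Accept states: {p1}
Yes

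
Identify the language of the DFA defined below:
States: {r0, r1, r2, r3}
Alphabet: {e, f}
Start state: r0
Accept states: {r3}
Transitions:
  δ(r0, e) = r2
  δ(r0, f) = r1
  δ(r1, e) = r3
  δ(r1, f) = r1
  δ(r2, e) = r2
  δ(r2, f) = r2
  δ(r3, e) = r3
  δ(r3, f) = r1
Testing a few strings:
  'ff' → reject
  'fffe' → accept
  'e' → reject
  'f' → reject
State roles: r0=no input read; r1=started with f, last symbol f; r2=started with e (dead); r3=started with f, last symbol e
All strings over {e,f} that start with f and end with e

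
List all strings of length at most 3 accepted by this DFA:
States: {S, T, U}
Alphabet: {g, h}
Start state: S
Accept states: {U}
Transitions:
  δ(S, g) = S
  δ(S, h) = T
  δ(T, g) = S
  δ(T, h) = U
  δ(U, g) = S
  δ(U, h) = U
hh, ghh, hhh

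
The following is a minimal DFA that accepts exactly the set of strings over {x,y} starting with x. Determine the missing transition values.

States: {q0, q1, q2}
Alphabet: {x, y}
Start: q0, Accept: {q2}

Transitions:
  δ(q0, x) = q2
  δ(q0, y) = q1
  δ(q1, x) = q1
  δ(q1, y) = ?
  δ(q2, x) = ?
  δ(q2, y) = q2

From the language and accept set, identify what each state tracks — q0: no input read; q1: started with y (dead); q2: started with x.
Each missing δ(q, a) is the state matching the new tracked value after reading a.
δ(q1, y) = q1; δ(q2, x) = q2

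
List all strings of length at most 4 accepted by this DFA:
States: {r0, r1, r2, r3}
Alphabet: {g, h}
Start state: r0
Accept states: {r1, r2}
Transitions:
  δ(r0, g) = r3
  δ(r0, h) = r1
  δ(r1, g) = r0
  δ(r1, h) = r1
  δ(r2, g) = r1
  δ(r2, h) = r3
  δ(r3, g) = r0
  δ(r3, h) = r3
h, hh, ggh, hgh, hhh, gghh, ghgh, hghh, hhgh, hhhh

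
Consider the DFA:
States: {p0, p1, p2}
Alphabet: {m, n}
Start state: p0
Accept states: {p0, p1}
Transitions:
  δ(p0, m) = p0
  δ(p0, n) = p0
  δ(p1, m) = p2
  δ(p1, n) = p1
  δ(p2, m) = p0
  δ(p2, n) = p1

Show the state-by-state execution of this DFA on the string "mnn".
read 'm': p0 → p0
  read 'n': p0 → p0
  read 'n': p0 → p0
p0 -> p0 -> p0 -> p0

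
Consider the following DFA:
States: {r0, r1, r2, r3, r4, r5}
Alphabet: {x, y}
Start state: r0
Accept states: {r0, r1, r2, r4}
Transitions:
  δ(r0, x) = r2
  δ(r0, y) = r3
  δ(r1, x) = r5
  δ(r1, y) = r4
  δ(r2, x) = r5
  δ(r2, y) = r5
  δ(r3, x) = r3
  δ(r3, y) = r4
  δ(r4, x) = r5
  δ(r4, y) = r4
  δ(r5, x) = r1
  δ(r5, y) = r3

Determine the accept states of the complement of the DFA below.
Complement accept states = All states \ Original accept states
= {r0, r1, r2, r3, r4, r5} \ {r0, r1, r2, r4}
{r3, r5}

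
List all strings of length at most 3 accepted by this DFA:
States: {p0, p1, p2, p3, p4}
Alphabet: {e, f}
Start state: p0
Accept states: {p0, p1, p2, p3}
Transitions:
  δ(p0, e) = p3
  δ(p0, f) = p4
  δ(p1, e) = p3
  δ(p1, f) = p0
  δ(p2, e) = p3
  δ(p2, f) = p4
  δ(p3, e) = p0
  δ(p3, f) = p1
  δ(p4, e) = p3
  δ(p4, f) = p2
ε, e, ee, ef, fe, ff, eee, efe, eff, fee, fef, ffe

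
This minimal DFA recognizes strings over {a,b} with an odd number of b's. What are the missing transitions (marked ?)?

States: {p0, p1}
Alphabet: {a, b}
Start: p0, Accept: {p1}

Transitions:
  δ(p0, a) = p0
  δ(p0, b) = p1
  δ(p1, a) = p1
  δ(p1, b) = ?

From the language and accept set, identify what each state tracks — p0: even number of b's so far; p1: odd number of b's so far.
Each missing δ(q, a) is the state matching the new tracked value after reading a.
δ(p1, b) = p0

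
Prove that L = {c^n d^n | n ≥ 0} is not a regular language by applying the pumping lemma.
Assume L is regular with pumping length p. Idea: pumping the c-block changes the count balance.
Choose s = c^p d^p (length 2p ≥ p). By the pumping lemma, s = xyz with |xy| ≤ p, |y| > 0. So y = c^k for some k > 0 (since xy is entirely within the c's). Pumping gives xy²z = c^(p+k) d^p, which is not in L since p+k ≠ p.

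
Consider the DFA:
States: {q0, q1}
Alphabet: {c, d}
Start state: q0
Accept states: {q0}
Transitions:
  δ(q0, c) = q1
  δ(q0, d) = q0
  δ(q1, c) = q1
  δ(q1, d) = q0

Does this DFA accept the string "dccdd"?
Processing string "dccdd":
  q0 --d--> q0
  q0 --c--> q1
  q1 --c--> q1
  q1 --d--> q0
  q0 --d--> q0
Final state: q0
Accept states: {q0}
Yes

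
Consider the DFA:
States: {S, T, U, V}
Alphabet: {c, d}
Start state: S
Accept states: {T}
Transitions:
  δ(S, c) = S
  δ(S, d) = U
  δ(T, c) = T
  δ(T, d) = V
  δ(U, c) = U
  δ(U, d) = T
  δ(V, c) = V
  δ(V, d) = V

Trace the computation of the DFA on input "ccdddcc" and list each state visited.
read 'c': S → S
  read 'c': S → S
  read 'd': S → U
  read 'd': U → T
  read 'd': T → V
  read 'c': V → V
  read 'c': V → V
S -> S -> S -> U -> T -> V -> V -> V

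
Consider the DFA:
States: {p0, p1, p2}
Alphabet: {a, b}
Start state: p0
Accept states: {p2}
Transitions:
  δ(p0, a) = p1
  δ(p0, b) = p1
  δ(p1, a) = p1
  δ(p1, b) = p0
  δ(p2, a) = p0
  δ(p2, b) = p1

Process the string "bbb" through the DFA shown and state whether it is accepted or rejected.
Processing string "bbb":
  p0 --b--> p1
  p1 --b--> p0
  p0 --b--> p1
Final state: p1
Accept states: {p2}
No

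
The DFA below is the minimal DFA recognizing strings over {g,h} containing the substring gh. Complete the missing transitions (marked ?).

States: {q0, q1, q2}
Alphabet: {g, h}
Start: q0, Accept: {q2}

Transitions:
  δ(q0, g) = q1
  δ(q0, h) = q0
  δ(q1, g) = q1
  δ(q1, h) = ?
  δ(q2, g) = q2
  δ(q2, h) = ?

From the language and accept set, identify what each state tracks — q0: no g seen yet; q1: seen a g, waiting for h; q2: substring gh seen.
Each missing δ(q, a) is the state matching the new tracked value after reading a.
δ(q1, h) = q2; δ(q2, h) = q2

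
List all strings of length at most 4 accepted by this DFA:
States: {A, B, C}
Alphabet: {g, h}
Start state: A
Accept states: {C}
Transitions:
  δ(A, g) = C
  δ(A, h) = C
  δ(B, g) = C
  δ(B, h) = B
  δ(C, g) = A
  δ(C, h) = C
g, h, gh, hh, ggg, ggh, ghh, hgg, hgh, hhh, gggh, gghh, ghgg, ghgh, ghhh, hggh, hghh, hhgg, hhgh, hhhh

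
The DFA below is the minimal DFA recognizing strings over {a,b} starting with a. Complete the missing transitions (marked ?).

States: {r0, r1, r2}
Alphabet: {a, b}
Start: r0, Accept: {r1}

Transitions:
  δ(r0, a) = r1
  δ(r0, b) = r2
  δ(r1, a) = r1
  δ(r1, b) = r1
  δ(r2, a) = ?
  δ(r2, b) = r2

From the language and accept set, identify what each state tracks — r0: no input read; r1: started with a; r2: started with b (dead).
Each missing δ(q, a) is the state matching the new tracked value after reading a.
δ(r2, a) = r2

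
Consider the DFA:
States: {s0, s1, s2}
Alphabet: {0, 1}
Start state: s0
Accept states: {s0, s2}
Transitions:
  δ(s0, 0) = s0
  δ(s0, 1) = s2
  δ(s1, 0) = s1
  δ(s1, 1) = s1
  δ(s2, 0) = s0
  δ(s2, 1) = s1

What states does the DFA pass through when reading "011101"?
read '0': s0 → s0
  read '1': s0 → s2
  read '1': s2 → s1
  read '1': s1 → s1
  read '0': s1 → s1
  read '1': s1 → s1
s0 -> s0 -> s2 -> s1 -> s1 -> s1 -> s1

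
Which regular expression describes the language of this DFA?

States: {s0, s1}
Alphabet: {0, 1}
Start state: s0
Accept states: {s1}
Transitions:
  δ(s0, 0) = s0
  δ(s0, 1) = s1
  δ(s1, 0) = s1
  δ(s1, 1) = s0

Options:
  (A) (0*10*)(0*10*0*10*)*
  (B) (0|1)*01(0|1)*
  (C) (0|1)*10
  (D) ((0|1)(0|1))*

Check each option against the DFA on short strings; one disagreement eliminates an option:
  (A) (0*10*)(0*10*0*10*)*: agrees with the DFA on every string of length ≤ 6
  (B) (0|1)*01(0|1)*: on '1' the DFA goes s0 → s1 and accepts (s1 ∈ Accept), but the regex does not match it → eliminate
  (C) (0|1)*10: on '1' the DFA goes s0 → s1 and accepts (s1 ∈ Accept), but the regex does not match it → eliminate
  (D) ((0|1)(0|1))*: on ε the DFA stays in s0 and rejects (s0 ∉ Accept), but the regex matches it → eliminate
Only (A) is consistent with the DFA.
(A) (0*10*)(0*10*0*10*)*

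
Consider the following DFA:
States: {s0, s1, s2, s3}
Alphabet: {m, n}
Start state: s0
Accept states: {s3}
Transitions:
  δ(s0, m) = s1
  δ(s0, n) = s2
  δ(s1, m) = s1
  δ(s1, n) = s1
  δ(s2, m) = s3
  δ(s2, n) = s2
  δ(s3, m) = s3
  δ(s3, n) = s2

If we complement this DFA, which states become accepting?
Complement accept states = All states \ Original accept states
= {s0, s1, s2, s3} \ {s3}
{s0, s1, s2}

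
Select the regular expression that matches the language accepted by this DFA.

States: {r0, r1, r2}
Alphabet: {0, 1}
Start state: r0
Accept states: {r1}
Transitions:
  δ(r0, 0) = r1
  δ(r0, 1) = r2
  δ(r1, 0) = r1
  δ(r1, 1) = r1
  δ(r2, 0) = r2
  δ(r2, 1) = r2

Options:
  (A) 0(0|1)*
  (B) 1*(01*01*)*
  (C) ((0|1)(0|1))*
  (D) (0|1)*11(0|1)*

Check each option against the DFA on short strings; one disagreement eliminates an option:
  (A) 0(0|1)*: agrees with the DFA on every string of length ≤ 6
  (B) 1*(01*01*)*: on ε the DFA stays in r0 and rejects (r0 ∉ Accept), but the regex matches it → eliminate
  (C) ((0|1)(0|1))*: on ε the DFA stays in r0 and rejects (r0 ∉ Accept), but the regex matches it → eliminate
  (D) (0|1)*11(0|1)*: on '0' the DFA goes r0 → r1 and accepts (r1 ∈ Accept), but the regex does not match it → eliminate
Only (A) is consistent with the DFA.
(A) 0(0|1)*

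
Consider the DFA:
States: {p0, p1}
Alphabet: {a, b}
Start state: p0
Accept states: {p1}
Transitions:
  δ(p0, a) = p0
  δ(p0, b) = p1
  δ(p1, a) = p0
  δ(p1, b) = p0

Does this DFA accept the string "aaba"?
Processing string "aaba":
  p0 --a--> p0
  p0 --a--> p0
  p0 --b--> p1
  p1 --a--> p0
Final state: p0
Accept states: {p1}
No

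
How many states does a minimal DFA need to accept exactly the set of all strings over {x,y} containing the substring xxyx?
By Myhill–Nerode, count the distinguishable equivalence classes: 5 classes — one per longest suffix of the input that is a prefix of 'xxyx' (lengths 0 through 3), plus an absorbing 'already seen xxyx' class.
5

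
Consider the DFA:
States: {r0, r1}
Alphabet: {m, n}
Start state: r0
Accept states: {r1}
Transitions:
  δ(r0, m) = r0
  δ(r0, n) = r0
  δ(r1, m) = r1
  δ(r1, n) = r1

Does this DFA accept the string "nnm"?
Processing string "nnm":
  r0 --n--> r0
  r0 --n--> r0
  r0 --m--> r0
Final state: r0
Accept states: {r1}
No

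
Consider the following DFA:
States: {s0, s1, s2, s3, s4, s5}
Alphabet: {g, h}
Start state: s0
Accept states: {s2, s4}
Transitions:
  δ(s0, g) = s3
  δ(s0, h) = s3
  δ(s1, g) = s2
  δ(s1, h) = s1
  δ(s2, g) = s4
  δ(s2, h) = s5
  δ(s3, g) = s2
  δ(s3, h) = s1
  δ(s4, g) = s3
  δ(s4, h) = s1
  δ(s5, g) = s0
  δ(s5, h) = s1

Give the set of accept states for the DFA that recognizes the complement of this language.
Complement accept states = All states \ Original accept states
= {s0, s1, s2, s3, s4, s5} \ {s2, s4}
{s0, s1, s3, s5}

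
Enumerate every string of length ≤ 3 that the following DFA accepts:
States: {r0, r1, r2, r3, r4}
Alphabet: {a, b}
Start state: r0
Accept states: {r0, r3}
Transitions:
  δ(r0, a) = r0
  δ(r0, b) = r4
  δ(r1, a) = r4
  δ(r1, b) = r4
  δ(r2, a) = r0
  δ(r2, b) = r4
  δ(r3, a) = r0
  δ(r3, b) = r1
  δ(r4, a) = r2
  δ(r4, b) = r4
ε, a, aa, aaa, baa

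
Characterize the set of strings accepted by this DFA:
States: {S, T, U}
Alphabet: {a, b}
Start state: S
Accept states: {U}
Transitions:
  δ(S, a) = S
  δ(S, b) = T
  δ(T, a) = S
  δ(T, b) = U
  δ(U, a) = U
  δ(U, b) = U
Testing a few strings:
  'abba' → accept
  'aba' → reject
  'bbbb' → accept
  'b' → reject
State roles: S=no progress toward bb; T=one trailing b; U=substring bb seen
All strings over {a,b} containing the substring bb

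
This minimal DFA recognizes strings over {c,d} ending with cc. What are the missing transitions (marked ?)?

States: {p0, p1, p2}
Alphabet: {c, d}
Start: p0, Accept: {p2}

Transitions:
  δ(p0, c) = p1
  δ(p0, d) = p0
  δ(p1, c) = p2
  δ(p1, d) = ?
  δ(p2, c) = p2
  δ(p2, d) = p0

From the language and accept set, identify what each state tracks — p0: last symbol not c; p1: one trailing c; p2: two trailing c's.
Each missing δ(q, a) is the state matching the new tracked value after reading a.
δ(p1, d) = p0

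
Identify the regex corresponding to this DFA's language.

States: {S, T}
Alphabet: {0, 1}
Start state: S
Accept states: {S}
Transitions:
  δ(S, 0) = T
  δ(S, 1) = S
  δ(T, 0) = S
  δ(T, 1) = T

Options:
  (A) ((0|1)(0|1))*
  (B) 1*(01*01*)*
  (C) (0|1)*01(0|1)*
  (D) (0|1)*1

Check each option against the DFA on short strings; one disagreement eliminates an option:
  (A) ((0|1)(0|1))*: on '1' the DFA goes S → S and accepts (S ∈ Accept), but the regex does not match it → eliminate
  (B) 1*(01*01*)*: agrees with the DFA on every string of length ≤ 6
  (C) (0|1)*01(0|1)*: on ε the DFA stays in S and accepts (S ∈ Accept), but the regex does not match it → eliminate
  (D) (0|1)*1: on ε the DFA stays in S and accepts (S ∈ Accept), but the regex does not match it → eliminate
Only (B) is consistent with the DFA.
(B) 1*(01*01*)*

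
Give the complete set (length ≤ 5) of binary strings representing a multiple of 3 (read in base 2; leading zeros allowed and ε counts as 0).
ε, 0, 00, 11, 000, 011, 110, 0000, 0011, 0110, 1001, 1100, 1111, 00000, 00011, 00110, 01001, 01100, 01111, 10010, 10101, 11000, 11011, 11110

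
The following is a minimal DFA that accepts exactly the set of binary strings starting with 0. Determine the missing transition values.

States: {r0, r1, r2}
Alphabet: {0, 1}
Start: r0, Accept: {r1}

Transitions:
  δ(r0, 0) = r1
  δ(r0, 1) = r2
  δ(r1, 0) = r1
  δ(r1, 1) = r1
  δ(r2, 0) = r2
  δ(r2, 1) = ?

From the language and accept set, identify what each state tracks — r0: no input read; r1: started with 0; r2: started with 1 (dead).
Each missing δ(q, a) is the state matching the new tracked value after reading a.
δ(r2, 1) = r2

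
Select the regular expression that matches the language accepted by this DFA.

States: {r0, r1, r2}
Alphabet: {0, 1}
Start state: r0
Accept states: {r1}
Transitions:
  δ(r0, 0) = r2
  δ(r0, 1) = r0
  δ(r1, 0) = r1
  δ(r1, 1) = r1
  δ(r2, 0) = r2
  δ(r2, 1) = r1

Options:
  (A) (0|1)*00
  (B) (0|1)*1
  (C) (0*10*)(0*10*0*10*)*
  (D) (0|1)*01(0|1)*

Check each option against the DFA on short strings; one disagreement eliminates an option:
  (A) (0|1)*00: on '00' the DFA goes r0 → r2 → r2 and rejects (r2 ∉ Accept), but the regex matches it → eliminate
  (B) (0|1)*1: on '1' the DFA goes r0 → r0 and rejects (r0 ∉ Accept), but the regex matches it → eliminate
  (C) (0*10*)(0*10*0*10*)*: on '1' the DFA goes r0 → r0 and rejects (r0 ∉ Accept), but the regex matches it → eliminate
  (D) (0|1)*01(0|1)*: agrees with the DFA on every string of length ≤ 6
Only (D) is consistent with the DFA.
(D) (0|1)*01(0|1)*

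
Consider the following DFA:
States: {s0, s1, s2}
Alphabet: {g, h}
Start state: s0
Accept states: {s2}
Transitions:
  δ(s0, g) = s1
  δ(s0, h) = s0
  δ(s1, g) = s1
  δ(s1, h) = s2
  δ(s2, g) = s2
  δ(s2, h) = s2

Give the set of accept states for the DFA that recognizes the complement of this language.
Complement accept states = All states \ Original accept states
= {s0, s1, s2} \ {s2}
{s0, s1}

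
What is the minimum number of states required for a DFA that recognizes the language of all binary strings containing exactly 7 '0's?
By Myhill–Nerode, count the distinguishable equivalence classes: 9 classes — having seen 0, 1, …, 7, or >7 copies of '0'; the count-7 class is the only accepting one and >7 is dead.
9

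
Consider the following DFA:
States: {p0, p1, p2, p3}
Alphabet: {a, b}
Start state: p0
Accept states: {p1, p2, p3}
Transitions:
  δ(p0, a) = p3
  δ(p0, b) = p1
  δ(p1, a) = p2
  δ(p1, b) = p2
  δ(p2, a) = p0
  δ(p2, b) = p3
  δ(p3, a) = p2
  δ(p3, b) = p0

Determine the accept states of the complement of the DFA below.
Complement accept states = All states \ Original accept states
= {p0, p1, p2, p3} \ {p1, p2, p3}
{p0}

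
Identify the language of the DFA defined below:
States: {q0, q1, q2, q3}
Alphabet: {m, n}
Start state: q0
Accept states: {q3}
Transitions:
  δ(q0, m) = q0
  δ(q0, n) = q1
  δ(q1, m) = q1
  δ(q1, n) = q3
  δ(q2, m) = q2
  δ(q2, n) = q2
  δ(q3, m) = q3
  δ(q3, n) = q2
Testing a few strings:
  'nm' → reject
  'mm' → reject
  'm' → reject
  'nmnm' → accept
State roles: q0=zero n's; q1=one n; q2=≥ three n's (dead); q3=two n's
All strings over {m,n} containing exactly two n's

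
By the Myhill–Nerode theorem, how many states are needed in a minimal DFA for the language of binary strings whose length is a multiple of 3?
By Myhill–Nerode, count the distinguishable equivalence classes: three classes — length mod 3.
3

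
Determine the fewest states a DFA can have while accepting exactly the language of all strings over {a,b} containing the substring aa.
By Myhill–Nerode, count the distinguishable equivalence classes: 3 classes — one per longest suffix of the input that is a prefix of 'aa' (lengths 0 through 1), plus an absorbing 'already seen aa' class.
3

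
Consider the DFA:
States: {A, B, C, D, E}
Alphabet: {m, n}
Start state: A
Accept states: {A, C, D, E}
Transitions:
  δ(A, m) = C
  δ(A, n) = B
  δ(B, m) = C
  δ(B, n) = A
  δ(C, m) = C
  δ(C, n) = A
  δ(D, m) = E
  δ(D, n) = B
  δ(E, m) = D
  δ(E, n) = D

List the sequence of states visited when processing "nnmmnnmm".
read 'n': A → B
  read 'n': B → A
  read 'm': A → C
  read 'm': C → C
  read 'n': C → A
  read 'n': A → B
  read 'm': B → C
  read 'm': C → C
A -> B -> A -> C -> C -> A -> B -> C -> C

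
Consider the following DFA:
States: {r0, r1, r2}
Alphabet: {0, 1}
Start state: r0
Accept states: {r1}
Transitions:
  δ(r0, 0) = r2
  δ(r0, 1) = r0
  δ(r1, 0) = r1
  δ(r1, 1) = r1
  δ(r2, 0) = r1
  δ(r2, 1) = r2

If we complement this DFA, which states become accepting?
Complement accept states = All states \ Original accept states
= {r0, r1, r2} \ {r1}
{r0, r2}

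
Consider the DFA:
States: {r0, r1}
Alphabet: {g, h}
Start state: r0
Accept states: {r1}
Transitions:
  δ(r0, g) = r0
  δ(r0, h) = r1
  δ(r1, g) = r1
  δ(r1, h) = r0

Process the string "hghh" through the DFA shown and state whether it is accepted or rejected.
Processing string "hghh":
  r0 --h--> r1
  r1 --g--> r1
  r1 --h--> r0
  r0 --h--> r1
Final state: r1
Accept states: {r1}
Yes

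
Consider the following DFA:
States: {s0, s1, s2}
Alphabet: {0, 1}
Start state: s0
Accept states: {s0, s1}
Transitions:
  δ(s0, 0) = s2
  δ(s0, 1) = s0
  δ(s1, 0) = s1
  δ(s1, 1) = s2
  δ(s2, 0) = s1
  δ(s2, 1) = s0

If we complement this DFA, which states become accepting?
Complement accept states = All states \ Original accept states
= {s0, s1, s2} \ {s0, s1}
{s2}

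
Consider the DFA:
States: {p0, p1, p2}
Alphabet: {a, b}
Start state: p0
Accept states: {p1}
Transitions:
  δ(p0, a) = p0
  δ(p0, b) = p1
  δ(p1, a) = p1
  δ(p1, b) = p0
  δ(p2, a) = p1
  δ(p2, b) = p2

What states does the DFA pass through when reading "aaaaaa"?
read 'a': p0 → p0
  read 'a': p0 → p0
  read 'a': p0 → p0
  read 'a': p0 → p0
  read 'a': p0 → p0
  read 'a': p0 → p0
p0 -> p0 -> p0 -> p0 -> p0 -> p0 -> p0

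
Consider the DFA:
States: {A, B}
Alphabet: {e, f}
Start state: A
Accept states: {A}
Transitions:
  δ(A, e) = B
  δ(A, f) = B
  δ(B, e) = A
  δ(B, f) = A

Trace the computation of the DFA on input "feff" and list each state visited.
read 'f': A → B
  read 'e': B → A
  read 'f': A → B
  read 'f': B → A
A -> B -> A -> B -> A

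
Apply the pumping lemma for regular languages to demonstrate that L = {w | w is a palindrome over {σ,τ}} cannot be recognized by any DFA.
Assume L is regular with pumping length p. Idea: pumping the leading σ-block breaks the symmetry.
Choose s = σ^p τ σ^p (a palindrome of length 2p+1 ≥ p). By the pumping lemma, s = xyz with |xy| ≤ p, |y| > 0, so y = σ^k with k > 0 (xy lies entirely in the first σ^p). Then xy²z = σ^(p+k) τ σ^p, which is not a palindrome since p+k ≠ p.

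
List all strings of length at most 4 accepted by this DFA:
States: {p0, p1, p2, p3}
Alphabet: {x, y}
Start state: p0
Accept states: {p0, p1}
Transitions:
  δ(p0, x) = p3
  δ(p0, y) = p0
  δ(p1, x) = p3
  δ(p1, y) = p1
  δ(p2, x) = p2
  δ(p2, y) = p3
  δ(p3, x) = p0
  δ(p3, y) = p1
ε, y, xx, xy, yy, xxy, xyy, yxx, yxy, yyy, xxxx, xxxy, xxyy, xyxx, xyxy, xyyy, yxxy, yxyy, yyxx, yyxy, yyyy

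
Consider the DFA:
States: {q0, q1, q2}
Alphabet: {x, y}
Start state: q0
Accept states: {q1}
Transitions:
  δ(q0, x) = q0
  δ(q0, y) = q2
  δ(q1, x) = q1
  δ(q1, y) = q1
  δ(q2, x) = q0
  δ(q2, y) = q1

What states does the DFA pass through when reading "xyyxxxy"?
read 'x': q0 → q0
  read 'y': q0 → q2
  read 'y': q2 → q1
  read 'x': q1 → q1
  read 'x': q1 → q1
  read 'x': q1 → q1
  read 'y': q1 → q1
q0 -> q0 -> q2 -> q1 -> q1 -> q1 -> q1 -> q1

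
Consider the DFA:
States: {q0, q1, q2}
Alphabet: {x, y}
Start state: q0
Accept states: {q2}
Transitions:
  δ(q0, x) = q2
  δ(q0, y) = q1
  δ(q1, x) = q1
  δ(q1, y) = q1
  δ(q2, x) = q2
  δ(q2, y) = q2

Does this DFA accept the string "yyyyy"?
Processing string "yyyyy":
  q0 --y--> q1
  q1 --y--> q1
  q1 --y--> q1
  q1 --y--> q1
  q1 --y--> q1
Final state: q1
Accept states: {q2}
No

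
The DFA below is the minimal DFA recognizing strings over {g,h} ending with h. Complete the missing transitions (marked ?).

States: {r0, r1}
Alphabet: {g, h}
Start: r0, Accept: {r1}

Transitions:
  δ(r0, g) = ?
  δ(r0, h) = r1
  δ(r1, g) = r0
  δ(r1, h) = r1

From the language and accept set, identify what each state tracks — r0: last symbol not h; r1: last symbol is h.
Each missing δ(q, a) is the state matching the new tracked value after reading a.
δ(r0, g) = r0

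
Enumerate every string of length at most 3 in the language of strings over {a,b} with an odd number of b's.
b, ab, ba, aab, aba, baa, bbb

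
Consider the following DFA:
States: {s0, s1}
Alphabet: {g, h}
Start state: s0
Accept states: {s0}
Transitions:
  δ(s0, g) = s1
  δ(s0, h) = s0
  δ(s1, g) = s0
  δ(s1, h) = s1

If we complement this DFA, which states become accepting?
Complement accept states = All states \ Original accept states
= {s0, s1} \ {s0}
{s1}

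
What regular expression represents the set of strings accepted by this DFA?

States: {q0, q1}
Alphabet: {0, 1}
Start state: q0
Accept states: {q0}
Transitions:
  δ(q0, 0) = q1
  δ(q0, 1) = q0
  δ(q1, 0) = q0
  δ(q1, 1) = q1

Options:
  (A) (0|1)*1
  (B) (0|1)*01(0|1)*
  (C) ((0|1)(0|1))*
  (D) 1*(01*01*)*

Check each option against the DFA on short strings; one disagreement eliminates an option:
  (A) (0|1)*1: on ε the DFA stays in q0 and accepts (q0 ∈ Accept), but the regex does not match it → eliminate
  (B) (0|1)*01(0|1)*: on ε the DFA stays in q0 and accepts (q0 ∈ Accept), but the regex does not match it → eliminate
  (C) ((0|1)(0|1))*: on '1' the DFA goes q0 → q0 and accepts (q0 ∈ Accept), but the regex does not match it → eliminate
  (D) 1*(01*01*)*: agrees with the DFA on every string of length ≤ 6
Only (D) is consistent with the DFA.
(D) 1*(01*01*)*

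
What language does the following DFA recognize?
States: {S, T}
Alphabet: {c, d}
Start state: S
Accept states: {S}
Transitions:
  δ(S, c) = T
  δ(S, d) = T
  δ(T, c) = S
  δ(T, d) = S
Testing a few strings:
  'c' → reject
  'd' → reject
  'ccd' → reject
  'cc' → accept
State roles: S=even length so far; T=odd length so far
All strings over {c,d} of even length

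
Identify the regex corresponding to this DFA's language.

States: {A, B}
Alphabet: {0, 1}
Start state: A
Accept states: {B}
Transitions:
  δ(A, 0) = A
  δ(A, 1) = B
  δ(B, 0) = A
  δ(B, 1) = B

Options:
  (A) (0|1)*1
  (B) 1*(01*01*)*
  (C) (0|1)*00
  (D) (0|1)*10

Check each option against the DFA on short strings; one disagreement eliminates an option:
  (A) (0|1)*1: agrees with the DFA on every string of length ≤ 6
  (B) 1*(01*01*)*: on ε the DFA stays in A and rejects (A ∉ Accept), but the regex matches it → eliminate
  (C) (0|1)*00: on '1' the DFA goes A → B and accepts (B ∈ Accept), but the regex does not match it → eliminate
  (D) (0|1)*10: on '1' the DFA goes A → B and accepts (B ∈ Accept), but the regex does not match it → eliminate
Only (A) is consistent with the DFA.
(A) (0|1)*1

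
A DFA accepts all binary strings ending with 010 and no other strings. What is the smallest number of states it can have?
By Myhill–Nerode, count the distinguishable equivalence classes: 4 classes — one per longest suffix of the input that is a prefix of '010' (lengths 0 through 3); only the length-3 class is accepting.
4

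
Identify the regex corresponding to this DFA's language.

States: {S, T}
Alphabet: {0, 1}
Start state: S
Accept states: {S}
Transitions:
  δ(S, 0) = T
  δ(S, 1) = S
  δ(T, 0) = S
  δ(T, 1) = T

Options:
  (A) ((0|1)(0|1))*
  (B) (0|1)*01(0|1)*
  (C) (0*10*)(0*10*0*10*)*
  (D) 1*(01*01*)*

Check each option against the DFA on short strings; one disagreement eliminates an option:
  (A) ((0|1)(0|1))*: on '1' the DFA goes S → S and accepts (S ∈ Accept), but the regex does not match it → eliminate
  (B) (0|1)*01(0|1)*: on ε the DFA stays in S and accepts (S ∈ Accept), but the regex does not match it → eliminate
  (C) (0*10*)(0*10*0*10*)*: on ε the DFA stays in S and accepts (S ∈ Accept), but the regex does not match it → eliminate
  (D) 1*(01*01*)*: agrees with the DFA on every string of length ≤ 6
Only (D) is consistent with the DFA.
(D) 1*(01*01*)*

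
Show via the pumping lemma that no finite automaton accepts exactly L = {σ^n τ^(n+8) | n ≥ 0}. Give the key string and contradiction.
Assume L is regular with pumping length p. Idea: pumping the σ-block breaks the fixed offset of 8.
Choose s = σ^p τ^(p+8) ∈ L. By the pumping lemma, s = xyz with |xy| ≤ p, |y| > 0, so y = σ^k with k ≥ 1. Then xy²z = σ^(p+k) τ^(p+8). For this to be in L we would need p+8 = (p+k)+8, i.e. k = 0, contradicting k ≥ 1. So xy²z ∉ L.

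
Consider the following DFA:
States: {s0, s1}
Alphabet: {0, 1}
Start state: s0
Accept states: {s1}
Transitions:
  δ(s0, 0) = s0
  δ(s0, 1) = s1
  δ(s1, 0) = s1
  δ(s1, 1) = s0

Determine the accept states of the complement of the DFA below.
Complement accept states = All states \ Original accept states
= {s0, s1} \ {s1}
{s0}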